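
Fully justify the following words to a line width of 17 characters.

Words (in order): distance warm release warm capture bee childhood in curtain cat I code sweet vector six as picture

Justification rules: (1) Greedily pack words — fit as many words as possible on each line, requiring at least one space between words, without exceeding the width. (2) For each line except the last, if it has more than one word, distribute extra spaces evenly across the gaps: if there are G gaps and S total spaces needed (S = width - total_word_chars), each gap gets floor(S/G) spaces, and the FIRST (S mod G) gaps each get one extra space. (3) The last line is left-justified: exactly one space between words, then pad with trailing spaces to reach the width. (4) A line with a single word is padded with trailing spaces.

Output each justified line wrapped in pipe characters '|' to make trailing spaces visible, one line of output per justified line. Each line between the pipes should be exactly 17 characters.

Answer: |distance     warm|
|release      warm|
|capture       bee|
|childhood      in|
|curtain   cat   I|
|code sweet vector|
|six as picture   |

Derivation:
Line 1: ['distance', 'warm'] (min_width=13, slack=4)
Line 2: ['release', 'warm'] (min_width=12, slack=5)
Line 3: ['capture', 'bee'] (min_width=11, slack=6)
Line 4: ['childhood', 'in'] (min_width=12, slack=5)
Line 5: ['curtain', 'cat', 'I'] (min_width=13, slack=4)
Line 6: ['code', 'sweet', 'vector'] (min_width=17, slack=0)
Line 7: ['six', 'as', 'picture'] (min_width=14, slack=3)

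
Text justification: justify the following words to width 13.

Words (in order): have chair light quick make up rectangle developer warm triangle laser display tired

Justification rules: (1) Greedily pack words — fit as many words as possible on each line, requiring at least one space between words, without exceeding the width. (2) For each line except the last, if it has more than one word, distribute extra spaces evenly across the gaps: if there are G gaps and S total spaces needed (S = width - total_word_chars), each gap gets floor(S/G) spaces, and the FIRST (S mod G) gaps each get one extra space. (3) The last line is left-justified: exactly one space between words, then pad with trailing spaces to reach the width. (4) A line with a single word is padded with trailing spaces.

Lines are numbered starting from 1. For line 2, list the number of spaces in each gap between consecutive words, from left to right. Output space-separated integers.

Answer: 3

Derivation:
Line 1: ['have', 'chair'] (min_width=10, slack=3)
Line 2: ['light', 'quick'] (min_width=11, slack=2)
Line 3: ['make', 'up'] (min_width=7, slack=6)
Line 4: ['rectangle'] (min_width=9, slack=4)
Line 5: ['developer'] (min_width=9, slack=4)
Line 6: ['warm', 'triangle'] (min_width=13, slack=0)
Line 7: ['laser', 'display'] (min_width=13, slack=0)
Line 8: ['tired'] (min_width=5, slack=8)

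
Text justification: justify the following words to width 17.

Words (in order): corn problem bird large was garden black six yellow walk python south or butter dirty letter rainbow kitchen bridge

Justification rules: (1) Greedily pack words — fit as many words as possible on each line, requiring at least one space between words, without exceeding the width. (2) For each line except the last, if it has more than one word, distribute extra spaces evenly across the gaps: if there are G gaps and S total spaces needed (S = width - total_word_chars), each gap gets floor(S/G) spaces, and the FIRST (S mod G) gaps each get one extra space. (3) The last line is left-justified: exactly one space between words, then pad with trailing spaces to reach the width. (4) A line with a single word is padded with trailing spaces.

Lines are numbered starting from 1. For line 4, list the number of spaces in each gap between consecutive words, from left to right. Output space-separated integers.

Answer: 1 1

Derivation:
Line 1: ['corn', 'problem', 'bird'] (min_width=17, slack=0)
Line 2: ['large', 'was', 'garden'] (min_width=16, slack=1)
Line 3: ['black', 'six', 'yellow'] (min_width=16, slack=1)
Line 4: ['walk', 'python', 'south'] (min_width=17, slack=0)
Line 5: ['or', 'butter', 'dirty'] (min_width=15, slack=2)
Line 6: ['letter', 'rainbow'] (min_width=14, slack=3)
Line 7: ['kitchen', 'bridge'] (min_width=14, slack=3)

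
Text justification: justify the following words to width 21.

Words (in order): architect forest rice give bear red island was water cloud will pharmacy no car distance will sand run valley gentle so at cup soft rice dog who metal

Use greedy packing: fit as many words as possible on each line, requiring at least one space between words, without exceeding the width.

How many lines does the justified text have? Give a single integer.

Answer: 8

Derivation:
Line 1: ['architect', 'forest', 'rice'] (min_width=21, slack=0)
Line 2: ['give', 'bear', 'red', 'island'] (min_width=20, slack=1)
Line 3: ['was', 'water', 'cloud', 'will'] (min_width=20, slack=1)
Line 4: ['pharmacy', 'no', 'car'] (min_width=15, slack=6)
Line 5: ['distance', 'will', 'sand'] (min_width=18, slack=3)
Line 6: ['run', 'valley', 'gentle', 'so'] (min_width=20, slack=1)
Line 7: ['at', 'cup', 'soft', 'rice', 'dog'] (min_width=20, slack=1)
Line 8: ['who', 'metal'] (min_width=9, slack=12)
Total lines: 8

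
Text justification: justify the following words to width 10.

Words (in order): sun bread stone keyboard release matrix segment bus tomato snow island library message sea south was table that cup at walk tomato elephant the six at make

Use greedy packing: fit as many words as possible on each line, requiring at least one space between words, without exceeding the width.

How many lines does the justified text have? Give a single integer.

Answer: 19

Derivation:
Line 1: ['sun', 'bread'] (min_width=9, slack=1)
Line 2: ['stone'] (min_width=5, slack=5)
Line 3: ['keyboard'] (min_width=8, slack=2)
Line 4: ['release'] (min_width=7, slack=3)
Line 5: ['matrix'] (min_width=6, slack=4)
Line 6: ['segment'] (min_width=7, slack=3)
Line 7: ['bus', 'tomato'] (min_width=10, slack=0)
Line 8: ['snow'] (min_width=4, slack=6)
Line 9: ['island'] (min_width=6, slack=4)
Line 10: ['library'] (min_width=7, slack=3)
Line 11: ['message'] (min_width=7, slack=3)
Line 12: ['sea', 'south'] (min_width=9, slack=1)
Line 13: ['was', 'table'] (min_width=9, slack=1)
Line 14: ['that', 'cup'] (min_width=8, slack=2)
Line 15: ['at', 'walk'] (min_width=7, slack=3)
Line 16: ['tomato'] (min_width=6, slack=4)
Line 17: ['elephant'] (min_width=8, slack=2)
Line 18: ['the', 'six', 'at'] (min_width=10, slack=0)
Line 19: ['make'] (min_width=4, slack=6)
Total lines: 19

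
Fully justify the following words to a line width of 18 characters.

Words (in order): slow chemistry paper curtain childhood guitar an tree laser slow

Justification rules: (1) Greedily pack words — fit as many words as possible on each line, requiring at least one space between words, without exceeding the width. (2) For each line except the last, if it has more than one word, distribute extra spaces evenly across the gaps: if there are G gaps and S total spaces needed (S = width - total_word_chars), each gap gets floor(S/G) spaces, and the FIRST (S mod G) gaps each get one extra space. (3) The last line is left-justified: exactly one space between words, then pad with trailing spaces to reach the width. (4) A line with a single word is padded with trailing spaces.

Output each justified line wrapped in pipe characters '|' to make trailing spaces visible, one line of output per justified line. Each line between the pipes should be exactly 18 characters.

Answer: |slow     chemistry|
|paper      curtain|
|childhood   guitar|
|an tree laser slow|

Derivation:
Line 1: ['slow', 'chemistry'] (min_width=14, slack=4)
Line 2: ['paper', 'curtain'] (min_width=13, slack=5)
Line 3: ['childhood', 'guitar'] (min_width=16, slack=2)
Line 4: ['an', 'tree', 'laser', 'slow'] (min_width=18, slack=0)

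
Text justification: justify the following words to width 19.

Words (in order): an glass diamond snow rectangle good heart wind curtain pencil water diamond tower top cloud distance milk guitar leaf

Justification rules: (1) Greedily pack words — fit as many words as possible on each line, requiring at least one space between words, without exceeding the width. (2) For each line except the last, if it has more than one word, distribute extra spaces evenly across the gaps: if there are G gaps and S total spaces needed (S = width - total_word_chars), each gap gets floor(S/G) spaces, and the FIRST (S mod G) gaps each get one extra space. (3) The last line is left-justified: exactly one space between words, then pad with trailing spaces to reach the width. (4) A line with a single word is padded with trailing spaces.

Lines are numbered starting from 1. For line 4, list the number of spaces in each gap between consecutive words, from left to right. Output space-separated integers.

Line 1: ['an', 'glass', 'diamond'] (min_width=16, slack=3)
Line 2: ['snow', 'rectangle', 'good'] (min_width=19, slack=0)
Line 3: ['heart', 'wind', 'curtain'] (min_width=18, slack=1)
Line 4: ['pencil', 'water'] (min_width=12, slack=7)
Line 5: ['diamond', 'tower', 'top'] (min_width=17, slack=2)
Line 6: ['cloud', 'distance', 'milk'] (min_width=19, slack=0)
Line 7: ['guitar', 'leaf'] (min_width=11, slack=8)

Answer: 8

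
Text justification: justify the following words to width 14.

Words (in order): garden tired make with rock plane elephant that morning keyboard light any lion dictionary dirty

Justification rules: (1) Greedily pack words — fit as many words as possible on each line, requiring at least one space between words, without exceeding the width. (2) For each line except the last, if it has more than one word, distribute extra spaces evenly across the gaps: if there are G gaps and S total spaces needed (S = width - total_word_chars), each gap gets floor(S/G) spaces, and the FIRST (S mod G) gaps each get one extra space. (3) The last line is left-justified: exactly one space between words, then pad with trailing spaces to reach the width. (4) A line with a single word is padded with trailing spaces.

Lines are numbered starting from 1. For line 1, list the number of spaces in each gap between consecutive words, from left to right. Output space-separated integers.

Line 1: ['garden', 'tired'] (min_width=12, slack=2)
Line 2: ['make', 'with', 'rock'] (min_width=14, slack=0)
Line 3: ['plane', 'elephant'] (min_width=14, slack=0)
Line 4: ['that', 'morning'] (min_width=12, slack=2)
Line 5: ['keyboard', 'light'] (min_width=14, slack=0)
Line 6: ['any', 'lion'] (min_width=8, slack=6)
Line 7: ['dictionary'] (min_width=10, slack=4)
Line 8: ['dirty'] (min_width=5, slack=9)

Answer: 3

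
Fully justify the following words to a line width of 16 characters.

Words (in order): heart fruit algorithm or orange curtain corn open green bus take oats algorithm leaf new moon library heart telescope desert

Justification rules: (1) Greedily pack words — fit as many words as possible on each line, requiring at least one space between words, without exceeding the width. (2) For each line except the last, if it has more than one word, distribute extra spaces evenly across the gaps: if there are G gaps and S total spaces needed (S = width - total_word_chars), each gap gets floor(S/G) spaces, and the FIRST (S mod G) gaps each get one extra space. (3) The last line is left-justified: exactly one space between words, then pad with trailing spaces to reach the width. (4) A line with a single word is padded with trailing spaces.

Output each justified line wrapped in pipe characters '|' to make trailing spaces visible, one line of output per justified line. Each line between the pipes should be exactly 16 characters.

Line 1: ['heart', 'fruit'] (min_width=11, slack=5)
Line 2: ['algorithm', 'or'] (min_width=12, slack=4)
Line 3: ['orange', 'curtain'] (min_width=14, slack=2)
Line 4: ['corn', 'open', 'green'] (min_width=15, slack=1)
Line 5: ['bus', 'take', 'oats'] (min_width=13, slack=3)
Line 6: ['algorithm', 'leaf'] (min_width=14, slack=2)
Line 7: ['new', 'moon', 'library'] (min_width=16, slack=0)
Line 8: ['heart', 'telescope'] (min_width=15, slack=1)
Line 9: ['desert'] (min_width=6, slack=10)

Answer: |heart      fruit|
|algorithm     or|
|orange   curtain|
|corn  open green|
|bus   take  oats|
|algorithm   leaf|
|new moon library|
|heart  telescope|
|desert          |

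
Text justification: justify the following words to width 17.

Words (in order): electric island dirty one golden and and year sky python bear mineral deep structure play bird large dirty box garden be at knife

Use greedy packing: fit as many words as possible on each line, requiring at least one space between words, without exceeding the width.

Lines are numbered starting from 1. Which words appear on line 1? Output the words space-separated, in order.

Answer: electric island

Derivation:
Line 1: ['electric', 'island'] (min_width=15, slack=2)
Line 2: ['dirty', 'one', 'golden'] (min_width=16, slack=1)
Line 3: ['and', 'and', 'year', 'sky'] (min_width=16, slack=1)
Line 4: ['python', 'bear'] (min_width=11, slack=6)
Line 5: ['mineral', 'deep'] (min_width=12, slack=5)
Line 6: ['structure', 'play'] (min_width=14, slack=3)
Line 7: ['bird', 'large', 'dirty'] (min_width=16, slack=1)
Line 8: ['box', 'garden', 'be', 'at'] (min_width=16, slack=1)
Line 9: ['knife'] (min_width=5, slack=12)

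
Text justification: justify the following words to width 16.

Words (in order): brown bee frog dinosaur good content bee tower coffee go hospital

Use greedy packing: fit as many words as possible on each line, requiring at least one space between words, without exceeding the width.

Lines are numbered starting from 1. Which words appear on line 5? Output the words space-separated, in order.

Line 1: ['brown', 'bee', 'frog'] (min_width=14, slack=2)
Line 2: ['dinosaur', 'good'] (min_width=13, slack=3)
Line 3: ['content', 'bee'] (min_width=11, slack=5)
Line 4: ['tower', 'coffee', 'go'] (min_width=15, slack=1)
Line 5: ['hospital'] (min_width=8, slack=8)

Answer: hospital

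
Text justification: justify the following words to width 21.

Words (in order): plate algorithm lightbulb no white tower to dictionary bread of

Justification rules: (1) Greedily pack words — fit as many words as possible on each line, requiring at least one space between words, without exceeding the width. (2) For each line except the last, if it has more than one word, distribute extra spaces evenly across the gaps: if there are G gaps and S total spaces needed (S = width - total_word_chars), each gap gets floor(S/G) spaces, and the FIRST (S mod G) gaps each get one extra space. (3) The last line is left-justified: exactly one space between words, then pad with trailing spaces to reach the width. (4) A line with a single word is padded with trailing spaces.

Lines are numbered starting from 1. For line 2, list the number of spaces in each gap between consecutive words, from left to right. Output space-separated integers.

Answer: 3 2

Derivation:
Line 1: ['plate', 'algorithm'] (min_width=15, slack=6)
Line 2: ['lightbulb', 'no', 'white'] (min_width=18, slack=3)
Line 3: ['tower', 'to', 'dictionary'] (min_width=19, slack=2)
Line 4: ['bread', 'of'] (min_width=8, slack=13)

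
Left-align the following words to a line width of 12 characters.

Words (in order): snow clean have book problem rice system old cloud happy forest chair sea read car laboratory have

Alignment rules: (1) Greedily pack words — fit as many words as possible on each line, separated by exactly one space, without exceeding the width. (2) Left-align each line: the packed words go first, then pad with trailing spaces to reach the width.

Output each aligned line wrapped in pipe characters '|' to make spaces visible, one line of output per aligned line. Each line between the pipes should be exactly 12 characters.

Answer: |snow clean  |
|have book   |
|problem rice|
|system old  |
|cloud happy |
|forest chair|
|sea read car|
|laboratory  |
|have        |

Derivation:
Line 1: ['snow', 'clean'] (min_width=10, slack=2)
Line 2: ['have', 'book'] (min_width=9, slack=3)
Line 3: ['problem', 'rice'] (min_width=12, slack=0)
Line 4: ['system', 'old'] (min_width=10, slack=2)
Line 5: ['cloud', 'happy'] (min_width=11, slack=1)
Line 6: ['forest', 'chair'] (min_width=12, slack=0)
Line 7: ['sea', 'read', 'car'] (min_width=12, slack=0)
Line 8: ['laboratory'] (min_width=10, slack=2)
Line 9: ['have'] (min_width=4, slack=8)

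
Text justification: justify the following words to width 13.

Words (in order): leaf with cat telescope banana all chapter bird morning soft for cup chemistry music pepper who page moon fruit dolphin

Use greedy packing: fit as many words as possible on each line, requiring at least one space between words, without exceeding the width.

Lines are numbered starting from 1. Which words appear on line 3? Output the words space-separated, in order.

Answer: banana all

Derivation:
Line 1: ['leaf', 'with', 'cat'] (min_width=13, slack=0)
Line 2: ['telescope'] (min_width=9, slack=4)
Line 3: ['banana', 'all'] (min_width=10, slack=3)
Line 4: ['chapter', 'bird'] (min_width=12, slack=1)
Line 5: ['morning', 'soft'] (min_width=12, slack=1)
Line 6: ['for', 'cup'] (min_width=7, slack=6)
Line 7: ['chemistry'] (min_width=9, slack=4)
Line 8: ['music', 'pepper'] (min_width=12, slack=1)
Line 9: ['who', 'page', 'moon'] (min_width=13, slack=0)
Line 10: ['fruit', 'dolphin'] (min_width=13, slack=0)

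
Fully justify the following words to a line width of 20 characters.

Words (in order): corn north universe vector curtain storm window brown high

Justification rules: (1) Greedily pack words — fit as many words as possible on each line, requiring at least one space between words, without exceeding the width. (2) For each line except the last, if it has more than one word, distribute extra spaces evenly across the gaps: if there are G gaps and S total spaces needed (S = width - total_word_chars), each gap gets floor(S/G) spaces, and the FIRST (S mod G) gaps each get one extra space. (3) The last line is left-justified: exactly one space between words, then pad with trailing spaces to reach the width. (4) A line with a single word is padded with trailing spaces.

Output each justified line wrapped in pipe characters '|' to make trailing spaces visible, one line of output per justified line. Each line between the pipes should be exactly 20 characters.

Answer: |corn  north universe|
|vector curtain storm|
|window brown high   |

Derivation:
Line 1: ['corn', 'north', 'universe'] (min_width=19, slack=1)
Line 2: ['vector', 'curtain', 'storm'] (min_width=20, slack=0)
Line 3: ['window', 'brown', 'high'] (min_width=17, slack=3)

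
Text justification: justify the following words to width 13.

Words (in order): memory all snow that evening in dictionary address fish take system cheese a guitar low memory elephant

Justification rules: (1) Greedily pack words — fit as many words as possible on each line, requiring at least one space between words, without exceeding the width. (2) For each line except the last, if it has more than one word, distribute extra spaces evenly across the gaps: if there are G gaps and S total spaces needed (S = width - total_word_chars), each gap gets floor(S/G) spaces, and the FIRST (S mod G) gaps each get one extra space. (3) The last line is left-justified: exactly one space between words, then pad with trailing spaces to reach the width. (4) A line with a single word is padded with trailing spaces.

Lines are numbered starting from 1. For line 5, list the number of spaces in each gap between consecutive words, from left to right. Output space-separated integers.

Line 1: ['memory', 'all'] (min_width=10, slack=3)
Line 2: ['snow', 'that'] (min_width=9, slack=4)
Line 3: ['evening', 'in'] (min_width=10, slack=3)
Line 4: ['dictionary'] (min_width=10, slack=3)
Line 5: ['address', 'fish'] (min_width=12, slack=1)
Line 6: ['take', 'system'] (min_width=11, slack=2)
Line 7: ['cheese', 'a'] (min_width=8, slack=5)
Line 8: ['guitar', 'low'] (min_width=10, slack=3)
Line 9: ['memory'] (min_width=6, slack=7)
Line 10: ['elephant'] (min_width=8, slack=5)

Answer: 2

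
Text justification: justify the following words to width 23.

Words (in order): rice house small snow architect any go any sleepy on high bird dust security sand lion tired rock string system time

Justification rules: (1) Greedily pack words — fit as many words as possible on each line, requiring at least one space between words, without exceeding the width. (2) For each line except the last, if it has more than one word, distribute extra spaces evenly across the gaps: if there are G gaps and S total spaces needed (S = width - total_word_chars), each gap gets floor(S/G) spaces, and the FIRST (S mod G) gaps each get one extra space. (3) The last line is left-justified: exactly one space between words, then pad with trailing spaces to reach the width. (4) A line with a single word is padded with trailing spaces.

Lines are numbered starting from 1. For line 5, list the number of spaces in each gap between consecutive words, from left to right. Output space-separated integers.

Answer: 4 4

Derivation:
Line 1: ['rice', 'house', 'small', 'snow'] (min_width=21, slack=2)
Line 2: ['architect', 'any', 'go', 'any'] (min_width=20, slack=3)
Line 3: ['sleepy', 'on', 'high', 'bird'] (min_width=19, slack=4)
Line 4: ['dust', 'security', 'sand', 'lion'] (min_width=23, slack=0)
Line 5: ['tired', 'rock', 'string'] (min_width=17, slack=6)
Line 6: ['system', 'time'] (min_width=11, slack=12)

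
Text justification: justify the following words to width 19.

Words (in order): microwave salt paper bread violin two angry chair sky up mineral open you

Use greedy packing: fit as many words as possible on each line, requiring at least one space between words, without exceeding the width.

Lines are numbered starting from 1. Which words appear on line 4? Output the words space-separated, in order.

Answer: up mineral open you

Derivation:
Line 1: ['microwave', 'salt'] (min_width=14, slack=5)
Line 2: ['paper', 'bread', 'violin'] (min_width=18, slack=1)
Line 3: ['two', 'angry', 'chair', 'sky'] (min_width=19, slack=0)
Line 4: ['up', 'mineral', 'open', 'you'] (min_width=19, slack=0)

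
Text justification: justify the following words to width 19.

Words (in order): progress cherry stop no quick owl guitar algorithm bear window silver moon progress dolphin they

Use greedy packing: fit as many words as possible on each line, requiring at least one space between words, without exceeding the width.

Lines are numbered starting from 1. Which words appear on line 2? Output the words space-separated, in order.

Answer: stop no quick owl

Derivation:
Line 1: ['progress', 'cherry'] (min_width=15, slack=4)
Line 2: ['stop', 'no', 'quick', 'owl'] (min_width=17, slack=2)
Line 3: ['guitar', 'algorithm'] (min_width=16, slack=3)
Line 4: ['bear', 'window', 'silver'] (min_width=18, slack=1)
Line 5: ['moon', 'progress'] (min_width=13, slack=6)
Line 6: ['dolphin', 'they'] (min_width=12, slack=7)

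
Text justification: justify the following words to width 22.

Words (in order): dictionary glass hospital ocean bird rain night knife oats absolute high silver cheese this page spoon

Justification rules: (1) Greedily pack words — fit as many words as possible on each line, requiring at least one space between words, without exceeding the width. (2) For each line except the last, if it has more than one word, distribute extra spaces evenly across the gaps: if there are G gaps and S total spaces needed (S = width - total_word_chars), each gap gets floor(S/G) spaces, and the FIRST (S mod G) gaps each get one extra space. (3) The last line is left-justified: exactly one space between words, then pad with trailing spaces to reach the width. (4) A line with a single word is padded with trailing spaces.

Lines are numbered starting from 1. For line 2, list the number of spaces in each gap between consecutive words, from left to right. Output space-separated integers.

Line 1: ['dictionary', 'glass'] (min_width=16, slack=6)
Line 2: ['hospital', 'ocean', 'bird'] (min_width=19, slack=3)
Line 3: ['rain', 'night', 'knife', 'oats'] (min_width=21, slack=1)
Line 4: ['absolute', 'high', 'silver'] (min_width=20, slack=2)
Line 5: ['cheese', 'this', 'page', 'spoon'] (min_width=22, slack=0)

Answer: 3 2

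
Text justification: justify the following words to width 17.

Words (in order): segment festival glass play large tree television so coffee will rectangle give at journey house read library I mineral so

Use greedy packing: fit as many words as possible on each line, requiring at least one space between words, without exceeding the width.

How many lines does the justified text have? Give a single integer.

Line 1: ['segment', 'festival'] (min_width=16, slack=1)
Line 2: ['glass', 'play', 'large'] (min_width=16, slack=1)
Line 3: ['tree', 'television'] (min_width=15, slack=2)
Line 4: ['so', 'coffee', 'will'] (min_width=14, slack=3)
Line 5: ['rectangle', 'give', 'at'] (min_width=17, slack=0)
Line 6: ['journey', 'house'] (min_width=13, slack=4)
Line 7: ['read', 'library', 'I'] (min_width=14, slack=3)
Line 8: ['mineral', 'so'] (min_width=10, slack=7)
Total lines: 8

Answer: 8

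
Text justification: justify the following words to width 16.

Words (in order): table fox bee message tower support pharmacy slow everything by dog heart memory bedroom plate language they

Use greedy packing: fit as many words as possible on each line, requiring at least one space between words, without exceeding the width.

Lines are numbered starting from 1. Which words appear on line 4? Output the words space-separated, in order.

Answer: slow everything

Derivation:
Line 1: ['table', 'fox', 'bee'] (min_width=13, slack=3)
Line 2: ['message', 'tower'] (min_width=13, slack=3)
Line 3: ['support', 'pharmacy'] (min_width=16, slack=0)
Line 4: ['slow', 'everything'] (min_width=15, slack=1)
Line 5: ['by', 'dog', 'heart'] (min_width=12, slack=4)
Line 6: ['memory', 'bedroom'] (min_width=14, slack=2)
Line 7: ['plate', 'language'] (min_width=14, slack=2)
Line 8: ['they'] (min_width=4, slack=12)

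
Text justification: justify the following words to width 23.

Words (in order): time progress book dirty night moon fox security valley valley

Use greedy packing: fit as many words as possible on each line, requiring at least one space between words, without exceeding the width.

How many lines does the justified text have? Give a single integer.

Line 1: ['time', 'progress', 'book'] (min_width=18, slack=5)
Line 2: ['dirty', 'night', 'moon', 'fox'] (min_width=20, slack=3)
Line 3: ['security', 'valley', 'valley'] (min_width=22, slack=1)
Total lines: 3

Answer: 3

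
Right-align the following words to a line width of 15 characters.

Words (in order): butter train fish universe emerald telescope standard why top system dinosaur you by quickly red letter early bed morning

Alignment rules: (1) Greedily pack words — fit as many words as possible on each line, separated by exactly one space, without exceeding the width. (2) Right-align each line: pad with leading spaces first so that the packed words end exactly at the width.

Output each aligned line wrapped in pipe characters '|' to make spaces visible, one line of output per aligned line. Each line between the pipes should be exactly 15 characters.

Line 1: ['butter', 'train'] (min_width=12, slack=3)
Line 2: ['fish', 'universe'] (min_width=13, slack=2)
Line 3: ['emerald'] (min_width=7, slack=8)
Line 4: ['telescope'] (min_width=9, slack=6)
Line 5: ['standard', 'why'] (min_width=12, slack=3)
Line 6: ['top', 'system'] (min_width=10, slack=5)
Line 7: ['dinosaur', 'you', 'by'] (min_width=15, slack=0)
Line 8: ['quickly', 'red'] (min_width=11, slack=4)
Line 9: ['letter', 'early'] (min_width=12, slack=3)
Line 10: ['bed', 'morning'] (min_width=11, slack=4)

Answer: |   butter train|
|  fish universe|
|        emerald|
|      telescope|
|   standard why|
|     top system|
|dinosaur you by|
|    quickly red|
|   letter early|
|    bed morning|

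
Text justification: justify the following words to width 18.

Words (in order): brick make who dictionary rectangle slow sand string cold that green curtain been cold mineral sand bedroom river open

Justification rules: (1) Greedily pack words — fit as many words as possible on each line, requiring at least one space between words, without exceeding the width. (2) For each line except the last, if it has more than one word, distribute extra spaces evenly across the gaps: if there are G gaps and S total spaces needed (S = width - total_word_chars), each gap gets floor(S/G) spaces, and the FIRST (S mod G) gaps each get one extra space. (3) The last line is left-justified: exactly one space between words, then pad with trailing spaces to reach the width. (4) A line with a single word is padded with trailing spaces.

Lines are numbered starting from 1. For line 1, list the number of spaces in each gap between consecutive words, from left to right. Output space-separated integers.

Line 1: ['brick', 'make', 'who'] (min_width=14, slack=4)
Line 2: ['dictionary'] (min_width=10, slack=8)
Line 3: ['rectangle', 'slow'] (min_width=14, slack=4)
Line 4: ['sand', 'string', 'cold'] (min_width=16, slack=2)
Line 5: ['that', 'green', 'curtain'] (min_width=18, slack=0)
Line 6: ['been', 'cold', 'mineral'] (min_width=17, slack=1)
Line 7: ['sand', 'bedroom', 'river'] (min_width=18, slack=0)
Line 8: ['open'] (min_width=4, slack=14)

Answer: 3 3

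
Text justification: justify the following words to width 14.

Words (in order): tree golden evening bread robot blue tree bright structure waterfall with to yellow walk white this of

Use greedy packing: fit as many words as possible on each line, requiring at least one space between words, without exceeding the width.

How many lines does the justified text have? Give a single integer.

Line 1: ['tree', 'golden'] (min_width=11, slack=3)
Line 2: ['evening', 'bread'] (min_width=13, slack=1)
Line 3: ['robot', 'blue'] (min_width=10, slack=4)
Line 4: ['tree', 'bright'] (min_width=11, slack=3)
Line 5: ['structure'] (min_width=9, slack=5)
Line 6: ['waterfall', 'with'] (min_width=14, slack=0)
Line 7: ['to', 'yellow', 'walk'] (min_width=14, slack=0)
Line 8: ['white', 'this', 'of'] (min_width=13, slack=1)
Total lines: 8

Answer: 8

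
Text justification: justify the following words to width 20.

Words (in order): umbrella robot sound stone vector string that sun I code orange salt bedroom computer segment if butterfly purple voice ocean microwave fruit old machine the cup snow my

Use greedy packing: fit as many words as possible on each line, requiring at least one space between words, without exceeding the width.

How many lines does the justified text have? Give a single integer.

Line 1: ['umbrella', 'robot', 'sound'] (min_width=20, slack=0)
Line 2: ['stone', 'vector', 'string'] (min_width=19, slack=1)
Line 3: ['that', 'sun', 'I', 'code'] (min_width=15, slack=5)
Line 4: ['orange', 'salt', 'bedroom'] (min_width=19, slack=1)
Line 5: ['computer', 'segment', 'if'] (min_width=19, slack=1)
Line 6: ['butterfly', 'purple'] (min_width=16, slack=4)
Line 7: ['voice', 'ocean'] (min_width=11, slack=9)
Line 8: ['microwave', 'fruit', 'old'] (min_width=19, slack=1)
Line 9: ['machine', 'the', 'cup', 'snow'] (min_width=20, slack=0)
Line 10: ['my'] (min_width=2, slack=18)
Total lines: 10

Answer: 10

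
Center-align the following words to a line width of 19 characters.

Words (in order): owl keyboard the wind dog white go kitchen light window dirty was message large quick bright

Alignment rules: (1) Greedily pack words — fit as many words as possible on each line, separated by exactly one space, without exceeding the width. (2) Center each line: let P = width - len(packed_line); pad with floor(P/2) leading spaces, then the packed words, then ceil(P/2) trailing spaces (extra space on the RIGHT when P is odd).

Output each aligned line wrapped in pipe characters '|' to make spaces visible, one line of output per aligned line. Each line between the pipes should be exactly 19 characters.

Answer: | owl keyboard the  |
| wind dog white go |
|   kitchen light   |
| window dirty was  |
|message large quick|
|      bright       |

Derivation:
Line 1: ['owl', 'keyboard', 'the'] (min_width=16, slack=3)
Line 2: ['wind', 'dog', 'white', 'go'] (min_width=17, slack=2)
Line 3: ['kitchen', 'light'] (min_width=13, slack=6)
Line 4: ['window', 'dirty', 'was'] (min_width=16, slack=3)
Line 5: ['message', 'large', 'quick'] (min_width=19, slack=0)
Line 6: ['bright'] (min_width=6, slack=13)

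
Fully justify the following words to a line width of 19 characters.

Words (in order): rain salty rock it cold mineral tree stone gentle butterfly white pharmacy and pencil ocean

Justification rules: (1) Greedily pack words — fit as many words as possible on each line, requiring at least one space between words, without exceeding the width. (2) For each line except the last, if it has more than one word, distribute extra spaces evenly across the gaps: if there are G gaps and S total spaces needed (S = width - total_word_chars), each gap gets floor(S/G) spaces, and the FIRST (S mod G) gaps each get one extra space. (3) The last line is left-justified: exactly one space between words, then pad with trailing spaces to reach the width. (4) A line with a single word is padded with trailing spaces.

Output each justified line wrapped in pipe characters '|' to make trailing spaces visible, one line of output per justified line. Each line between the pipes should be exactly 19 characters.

Line 1: ['rain', 'salty', 'rock', 'it'] (min_width=18, slack=1)
Line 2: ['cold', 'mineral', 'tree'] (min_width=17, slack=2)
Line 3: ['stone', 'gentle'] (min_width=12, slack=7)
Line 4: ['butterfly', 'white'] (min_width=15, slack=4)
Line 5: ['pharmacy', 'and', 'pencil'] (min_width=19, slack=0)
Line 6: ['ocean'] (min_width=5, slack=14)

Answer: |rain  salty rock it|
|cold  mineral  tree|
|stone        gentle|
|butterfly     white|
|pharmacy and pencil|
|ocean              |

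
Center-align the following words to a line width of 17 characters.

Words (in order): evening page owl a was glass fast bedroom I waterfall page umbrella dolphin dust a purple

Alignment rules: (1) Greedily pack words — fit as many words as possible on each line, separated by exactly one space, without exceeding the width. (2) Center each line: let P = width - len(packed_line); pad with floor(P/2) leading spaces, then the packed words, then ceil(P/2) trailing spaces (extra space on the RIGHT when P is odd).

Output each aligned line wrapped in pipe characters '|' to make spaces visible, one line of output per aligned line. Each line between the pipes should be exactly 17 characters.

Answer: |evening page owl |
|a was glass fast |
|    bedroom I    |
| waterfall page  |
|umbrella dolphin |
|  dust a purple  |

Derivation:
Line 1: ['evening', 'page', 'owl'] (min_width=16, slack=1)
Line 2: ['a', 'was', 'glass', 'fast'] (min_width=16, slack=1)
Line 3: ['bedroom', 'I'] (min_width=9, slack=8)
Line 4: ['waterfall', 'page'] (min_width=14, slack=3)
Line 5: ['umbrella', 'dolphin'] (min_width=16, slack=1)
Line 6: ['dust', 'a', 'purple'] (min_width=13, slack=4)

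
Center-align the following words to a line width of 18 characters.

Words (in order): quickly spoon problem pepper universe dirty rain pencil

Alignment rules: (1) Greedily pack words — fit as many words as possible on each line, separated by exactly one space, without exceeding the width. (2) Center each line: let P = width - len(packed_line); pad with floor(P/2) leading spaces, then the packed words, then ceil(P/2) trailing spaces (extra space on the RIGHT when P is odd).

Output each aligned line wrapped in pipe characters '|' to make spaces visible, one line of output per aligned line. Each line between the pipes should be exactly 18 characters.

Line 1: ['quickly', 'spoon'] (min_width=13, slack=5)
Line 2: ['problem', 'pepper'] (min_width=14, slack=4)
Line 3: ['universe', 'dirty'] (min_width=14, slack=4)
Line 4: ['rain', 'pencil'] (min_width=11, slack=7)

Answer: |  quickly spoon   |
|  problem pepper  |
|  universe dirty  |
|   rain pencil    |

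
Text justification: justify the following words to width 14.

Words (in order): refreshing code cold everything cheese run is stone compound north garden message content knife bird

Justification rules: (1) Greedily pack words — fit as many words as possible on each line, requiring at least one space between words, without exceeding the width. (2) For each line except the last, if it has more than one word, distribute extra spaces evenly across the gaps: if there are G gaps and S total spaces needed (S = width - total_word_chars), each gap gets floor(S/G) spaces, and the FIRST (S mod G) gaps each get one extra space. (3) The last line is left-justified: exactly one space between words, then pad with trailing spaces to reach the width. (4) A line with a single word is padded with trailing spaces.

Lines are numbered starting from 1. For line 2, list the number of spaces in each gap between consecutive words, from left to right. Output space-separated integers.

Line 1: ['refreshing'] (min_width=10, slack=4)
Line 2: ['code', 'cold'] (min_width=9, slack=5)
Line 3: ['everything'] (min_width=10, slack=4)
Line 4: ['cheese', 'run', 'is'] (min_width=13, slack=1)
Line 5: ['stone', 'compound'] (min_width=14, slack=0)
Line 6: ['north', 'garden'] (min_width=12, slack=2)
Line 7: ['message'] (min_width=7, slack=7)
Line 8: ['content', 'knife'] (min_width=13, slack=1)
Line 9: ['bird'] (min_width=4, slack=10)

Answer: 6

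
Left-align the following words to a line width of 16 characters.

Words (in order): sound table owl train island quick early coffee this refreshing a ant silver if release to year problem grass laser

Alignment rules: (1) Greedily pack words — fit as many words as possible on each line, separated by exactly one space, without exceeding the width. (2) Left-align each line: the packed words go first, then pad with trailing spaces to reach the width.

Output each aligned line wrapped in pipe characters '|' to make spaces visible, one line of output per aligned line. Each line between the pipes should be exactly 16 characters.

Answer: |sound table owl |
|train island    |
|quick early     |
|coffee this     |
|refreshing a ant|
|silver if       |
|release to year |
|problem grass   |
|laser           |

Derivation:
Line 1: ['sound', 'table', 'owl'] (min_width=15, slack=1)
Line 2: ['train', 'island'] (min_width=12, slack=4)
Line 3: ['quick', 'early'] (min_width=11, slack=5)
Line 4: ['coffee', 'this'] (min_width=11, slack=5)
Line 5: ['refreshing', 'a', 'ant'] (min_width=16, slack=0)
Line 6: ['silver', 'if'] (min_width=9, slack=7)
Line 7: ['release', 'to', 'year'] (min_width=15, slack=1)
Line 8: ['problem', 'grass'] (min_width=13, slack=3)
Line 9: ['laser'] (min_width=5, slack=11)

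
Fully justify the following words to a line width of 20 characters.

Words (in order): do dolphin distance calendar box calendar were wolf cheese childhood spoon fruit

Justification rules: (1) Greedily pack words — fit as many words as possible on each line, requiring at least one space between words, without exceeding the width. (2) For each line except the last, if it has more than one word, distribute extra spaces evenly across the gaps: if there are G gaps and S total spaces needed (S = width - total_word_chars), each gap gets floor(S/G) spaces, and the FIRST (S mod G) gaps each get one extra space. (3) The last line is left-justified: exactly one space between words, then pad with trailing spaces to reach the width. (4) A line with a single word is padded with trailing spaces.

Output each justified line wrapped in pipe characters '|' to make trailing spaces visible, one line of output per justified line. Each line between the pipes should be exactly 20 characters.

Line 1: ['do', 'dolphin', 'distance'] (min_width=19, slack=1)
Line 2: ['calendar', 'box'] (min_width=12, slack=8)
Line 3: ['calendar', 'were', 'wolf'] (min_width=18, slack=2)
Line 4: ['cheese', 'childhood'] (min_width=16, slack=4)
Line 5: ['spoon', 'fruit'] (min_width=11, slack=9)

Answer: |do  dolphin distance|
|calendar         box|
|calendar  were  wolf|
|cheese     childhood|
|spoon fruit         |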